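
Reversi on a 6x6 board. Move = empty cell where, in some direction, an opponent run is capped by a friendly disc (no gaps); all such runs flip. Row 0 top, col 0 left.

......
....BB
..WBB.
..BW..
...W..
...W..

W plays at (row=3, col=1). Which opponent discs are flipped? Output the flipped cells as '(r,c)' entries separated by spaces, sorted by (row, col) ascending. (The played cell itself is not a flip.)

Dir NW: first cell '.' (not opp) -> no flip
Dir N: first cell '.' (not opp) -> no flip
Dir NE: first cell 'W' (not opp) -> no flip
Dir W: first cell '.' (not opp) -> no flip
Dir E: opp run (3,2) capped by W -> flip
Dir SW: first cell '.' (not opp) -> no flip
Dir S: first cell '.' (not opp) -> no flip
Dir SE: first cell '.' (not opp) -> no flip

Answer: (3,2)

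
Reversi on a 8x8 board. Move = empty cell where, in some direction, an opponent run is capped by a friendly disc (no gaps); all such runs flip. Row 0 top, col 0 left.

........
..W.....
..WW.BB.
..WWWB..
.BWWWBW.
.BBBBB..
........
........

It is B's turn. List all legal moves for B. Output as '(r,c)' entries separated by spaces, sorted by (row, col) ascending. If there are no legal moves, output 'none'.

(0,1): flips 3 -> legal
(0,2): flips 4 -> legal
(0,3): no bracket -> illegal
(1,1): flips 3 -> legal
(1,3): flips 3 -> legal
(1,4): flips 2 -> legal
(2,1): flips 2 -> legal
(2,4): flips 4 -> legal
(3,1): flips 4 -> legal
(3,6): no bracket -> illegal
(3,7): flips 1 -> legal
(4,7): flips 1 -> legal
(5,6): no bracket -> illegal
(5,7): flips 1 -> legal

Answer: (0,1) (0,2) (1,1) (1,3) (1,4) (2,1) (2,4) (3,1) (3,7) (4,7) (5,7)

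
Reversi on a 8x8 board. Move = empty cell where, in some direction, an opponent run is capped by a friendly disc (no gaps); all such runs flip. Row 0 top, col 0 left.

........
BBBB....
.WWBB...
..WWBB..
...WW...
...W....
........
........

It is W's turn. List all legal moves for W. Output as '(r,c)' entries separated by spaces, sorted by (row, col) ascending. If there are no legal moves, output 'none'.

Answer: (0,0) (0,1) (0,2) (0,3) (0,4) (1,4) (1,5) (2,5) (2,6) (3,6)

Derivation:
(0,0): flips 1 -> legal
(0,1): flips 1 -> legal
(0,2): flips 1 -> legal
(0,3): flips 3 -> legal
(0,4): flips 1 -> legal
(1,4): flips 3 -> legal
(1,5): flips 1 -> legal
(2,0): no bracket -> illegal
(2,5): flips 3 -> legal
(2,6): flips 1 -> legal
(3,6): flips 2 -> legal
(4,5): no bracket -> illegal
(4,6): no bracket -> illegal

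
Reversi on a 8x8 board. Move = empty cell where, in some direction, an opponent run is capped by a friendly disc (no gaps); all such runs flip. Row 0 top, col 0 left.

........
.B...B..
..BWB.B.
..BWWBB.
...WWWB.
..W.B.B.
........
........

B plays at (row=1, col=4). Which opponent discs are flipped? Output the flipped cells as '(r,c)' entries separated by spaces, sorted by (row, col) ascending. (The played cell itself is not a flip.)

Answer: (2,3)

Derivation:
Dir NW: first cell '.' (not opp) -> no flip
Dir N: first cell '.' (not opp) -> no flip
Dir NE: first cell '.' (not opp) -> no flip
Dir W: first cell '.' (not opp) -> no flip
Dir E: first cell 'B' (not opp) -> no flip
Dir SW: opp run (2,3) capped by B -> flip
Dir S: first cell 'B' (not opp) -> no flip
Dir SE: first cell '.' (not opp) -> no flip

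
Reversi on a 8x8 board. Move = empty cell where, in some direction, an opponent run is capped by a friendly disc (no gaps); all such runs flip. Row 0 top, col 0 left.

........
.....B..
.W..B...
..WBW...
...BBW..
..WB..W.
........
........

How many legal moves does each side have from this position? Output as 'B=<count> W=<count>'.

-- B to move --
(1,0): flips 2 -> legal
(1,1): no bracket -> illegal
(1,2): no bracket -> illegal
(2,0): no bracket -> illegal
(2,2): no bracket -> illegal
(2,3): no bracket -> illegal
(2,5): flips 1 -> legal
(3,0): no bracket -> illegal
(3,1): flips 1 -> legal
(3,5): flips 1 -> legal
(3,6): no bracket -> illegal
(4,1): no bracket -> illegal
(4,2): no bracket -> illegal
(4,6): flips 1 -> legal
(4,7): no bracket -> illegal
(5,1): flips 1 -> legal
(5,4): no bracket -> illegal
(5,5): no bracket -> illegal
(5,7): no bracket -> illegal
(6,1): flips 1 -> legal
(6,2): no bracket -> illegal
(6,3): no bracket -> illegal
(6,5): no bracket -> illegal
(6,6): no bracket -> illegal
(6,7): no bracket -> illegal
B mobility = 7
-- W to move --
(0,4): no bracket -> illegal
(0,5): no bracket -> illegal
(0,6): no bracket -> illegal
(1,3): no bracket -> illegal
(1,4): flips 1 -> legal
(1,6): no bracket -> illegal
(2,2): no bracket -> illegal
(2,3): no bracket -> illegal
(2,5): no bracket -> illegal
(2,6): no bracket -> illegal
(3,5): no bracket -> illegal
(4,2): flips 2 -> legal
(5,4): flips 3 -> legal
(5,5): no bracket -> illegal
(6,2): no bracket -> illegal
(6,3): no bracket -> illegal
(6,4): no bracket -> illegal
W mobility = 3

Answer: B=7 W=3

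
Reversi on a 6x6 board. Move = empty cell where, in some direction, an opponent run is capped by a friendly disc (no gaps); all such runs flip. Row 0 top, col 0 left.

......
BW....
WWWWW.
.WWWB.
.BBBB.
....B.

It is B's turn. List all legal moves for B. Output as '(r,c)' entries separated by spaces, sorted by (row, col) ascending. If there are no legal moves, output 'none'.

Answer: (0,0) (0,1) (1,2) (1,3) (1,4) (1,5) (3,0)

Derivation:
(0,0): flips 3 -> legal
(0,1): flips 3 -> legal
(0,2): no bracket -> illegal
(1,2): flips 4 -> legal
(1,3): flips 2 -> legal
(1,4): flips 3 -> legal
(1,5): flips 2 -> legal
(2,5): no bracket -> illegal
(3,0): flips 4 -> legal
(3,5): no bracket -> illegal
(4,0): no bracket -> illegal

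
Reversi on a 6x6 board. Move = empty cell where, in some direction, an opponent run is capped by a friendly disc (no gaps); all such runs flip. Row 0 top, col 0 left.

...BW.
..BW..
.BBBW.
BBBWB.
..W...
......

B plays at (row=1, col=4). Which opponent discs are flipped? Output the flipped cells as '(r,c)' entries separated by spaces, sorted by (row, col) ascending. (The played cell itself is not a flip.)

Dir NW: first cell 'B' (not opp) -> no flip
Dir N: opp run (0,4), next=edge -> no flip
Dir NE: first cell '.' (not opp) -> no flip
Dir W: opp run (1,3) capped by B -> flip
Dir E: first cell '.' (not opp) -> no flip
Dir SW: first cell 'B' (not opp) -> no flip
Dir S: opp run (2,4) capped by B -> flip
Dir SE: first cell '.' (not opp) -> no flip

Answer: (1,3) (2,4)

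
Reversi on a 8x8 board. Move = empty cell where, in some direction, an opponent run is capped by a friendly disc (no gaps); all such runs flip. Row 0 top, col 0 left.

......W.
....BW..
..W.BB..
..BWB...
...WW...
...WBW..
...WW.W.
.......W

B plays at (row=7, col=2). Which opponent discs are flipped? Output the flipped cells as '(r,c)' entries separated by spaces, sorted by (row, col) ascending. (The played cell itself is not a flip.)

Answer: (6,3)

Derivation:
Dir NW: first cell '.' (not opp) -> no flip
Dir N: first cell '.' (not opp) -> no flip
Dir NE: opp run (6,3) capped by B -> flip
Dir W: first cell '.' (not opp) -> no flip
Dir E: first cell '.' (not opp) -> no flip
Dir SW: edge -> no flip
Dir S: edge -> no flip
Dir SE: edge -> no flip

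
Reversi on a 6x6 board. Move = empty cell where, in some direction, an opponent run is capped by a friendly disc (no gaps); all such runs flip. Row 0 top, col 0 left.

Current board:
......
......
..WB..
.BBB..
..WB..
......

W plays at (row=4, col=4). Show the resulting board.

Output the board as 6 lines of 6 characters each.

Answer: ......
......
..WB..
.BBW..
..WWW.
......

Derivation:
Place W at (4,4); scan 8 dirs for brackets.
Dir NW: opp run (3,3) capped by W -> flip
Dir N: first cell '.' (not opp) -> no flip
Dir NE: first cell '.' (not opp) -> no flip
Dir W: opp run (4,3) capped by W -> flip
Dir E: first cell '.' (not opp) -> no flip
Dir SW: first cell '.' (not opp) -> no flip
Dir S: first cell '.' (not opp) -> no flip
Dir SE: first cell '.' (not opp) -> no flip
All flips: (3,3) (4,3)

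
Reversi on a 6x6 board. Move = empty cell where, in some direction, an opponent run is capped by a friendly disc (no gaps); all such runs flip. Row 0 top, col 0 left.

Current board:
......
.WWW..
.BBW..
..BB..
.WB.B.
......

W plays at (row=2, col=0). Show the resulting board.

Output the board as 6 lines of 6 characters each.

Answer: ......
.WWW..
WWWW..
..BB..
.WB.B.
......

Derivation:
Place W at (2,0); scan 8 dirs for brackets.
Dir NW: edge -> no flip
Dir N: first cell '.' (not opp) -> no flip
Dir NE: first cell 'W' (not opp) -> no flip
Dir W: edge -> no flip
Dir E: opp run (2,1) (2,2) capped by W -> flip
Dir SW: edge -> no flip
Dir S: first cell '.' (not opp) -> no flip
Dir SE: first cell '.' (not opp) -> no flip
All flips: (2,1) (2,2)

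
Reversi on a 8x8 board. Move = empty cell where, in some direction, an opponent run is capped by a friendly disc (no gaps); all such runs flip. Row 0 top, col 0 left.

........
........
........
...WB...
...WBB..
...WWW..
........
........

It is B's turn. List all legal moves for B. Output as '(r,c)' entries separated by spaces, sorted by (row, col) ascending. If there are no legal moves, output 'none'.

(2,2): flips 1 -> legal
(2,3): no bracket -> illegal
(2,4): no bracket -> illegal
(3,2): flips 1 -> legal
(4,2): flips 1 -> legal
(4,6): no bracket -> illegal
(5,2): flips 1 -> legal
(5,6): no bracket -> illegal
(6,2): flips 1 -> legal
(6,3): flips 1 -> legal
(6,4): flips 1 -> legal
(6,5): flips 1 -> legal
(6,6): flips 1 -> legal

Answer: (2,2) (3,2) (4,2) (5,2) (6,2) (6,3) (6,4) (6,5) (6,6)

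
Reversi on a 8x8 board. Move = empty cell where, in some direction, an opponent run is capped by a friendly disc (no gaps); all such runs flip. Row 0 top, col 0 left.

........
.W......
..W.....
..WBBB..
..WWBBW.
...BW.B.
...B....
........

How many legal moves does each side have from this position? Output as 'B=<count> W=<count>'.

Answer: B=10 W=10

Derivation:
-- B to move --
(0,0): flips 2 -> legal
(0,1): no bracket -> illegal
(0,2): no bracket -> illegal
(1,0): no bracket -> illegal
(1,2): no bracket -> illegal
(1,3): no bracket -> illegal
(2,0): no bracket -> illegal
(2,1): no bracket -> illegal
(2,3): no bracket -> illegal
(3,1): flips 2 -> legal
(3,6): flips 1 -> legal
(3,7): no bracket -> illegal
(4,1): flips 2 -> legal
(4,7): flips 1 -> legal
(5,1): flips 1 -> legal
(5,2): flips 1 -> legal
(5,5): flips 1 -> legal
(5,7): flips 1 -> legal
(6,4): flips 1 -> legal
(6,5): no bracket -> illegal
B mobility = 10
-- W to move --
(2,3): flips 1 -> legal
(2,4): flips 4 -> legal
(2,5): flips 1 -> legal
(2,6): no bracket -> illegal
(3,6): flips 4 -> legal
(4,7): no bracket -> illegal
(5,2): flips 1 -> legal
(5,5): flips 2 -> legal
(5,7): no bracket -> illegal
(6,2): no bracket -> illegal
(6,4): flips 1 -> legal
(6,5): no bracket -> illegal
(6,6): flips 1 -> legal
(6,7): no bracket -> illegal
(7,2): flips 1 -> legal
(7,3): flips 2 -> legal
(7,4): no bracket -> illegal
W mobility = 10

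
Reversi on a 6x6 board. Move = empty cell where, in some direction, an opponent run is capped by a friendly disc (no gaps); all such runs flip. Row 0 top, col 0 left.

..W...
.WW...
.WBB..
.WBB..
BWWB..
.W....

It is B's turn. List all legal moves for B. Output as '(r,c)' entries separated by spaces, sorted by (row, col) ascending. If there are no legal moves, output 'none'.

Answer: (0,0) (0,1) (1,0) (2,0) (3,0) (5,0) (5,2)

Derivation:
(0,0): flips 1 -> legal
(0,1): flips 1 -> legal
(0,3): no bracket -> illegal
(1,0): flips 1 -> legal
(1,3): no bracket -> illegal
(2,0): flips 1 -> legal
(3,0): flips 1 -> legal
(5,0): flips 1 -> legal
(5,2): flips 1 -> legal
(5,3): no bracket -> illegal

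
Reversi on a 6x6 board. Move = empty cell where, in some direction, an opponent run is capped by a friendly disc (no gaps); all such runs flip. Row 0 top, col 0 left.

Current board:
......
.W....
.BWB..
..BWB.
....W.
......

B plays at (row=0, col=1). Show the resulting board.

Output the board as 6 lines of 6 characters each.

Answer: .B....
.B....
.BWB..
..BWB.
....W.
......

Derivation:
Place B at (0,1); scan 8 dirs for brackets.
Dir NW: edge -> no flip
Dir N: edge -> no flip
Dir NE: edge -> no flip
Dir W: first cell '.' (not opp) -> no flip
Dir E: first cell '.' (not opp) -> no flip
Dir SW: first cell '.' (not opp) -> no flip
Dir S: opp run (1,1) capped by B -> flip
Dir SE: first cell '.' (not opp) -> no flip
All flips: (1,1)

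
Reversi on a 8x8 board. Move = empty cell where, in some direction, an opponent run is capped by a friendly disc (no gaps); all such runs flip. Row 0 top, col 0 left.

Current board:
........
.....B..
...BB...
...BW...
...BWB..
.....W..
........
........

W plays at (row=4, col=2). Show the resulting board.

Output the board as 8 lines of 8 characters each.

Place W at (4,2); scan 8 dirs for brackets.
Dir NW: first cell '.' (not opp) -> no flip
Dir N: first cell '.' (not opp) -> no flip
Dir NE: opp run (3,3) (2,4) (1,5), next='.' -> no flip
Dir W: first cell '.' (not opp) -> no flip
Dir E: opp run (4,3) capped by W -> flip
Dir SW: first cell '.' (not opp) -> no flip
Dir S: first cell '.' (not opp) -> no flip
Dir SE: first cell '.' (not opp) -> no flip
All flips: (4,3)

Answer: ........
.....B..
...BB...
...BW...
..WWWB..
.....W..
........
........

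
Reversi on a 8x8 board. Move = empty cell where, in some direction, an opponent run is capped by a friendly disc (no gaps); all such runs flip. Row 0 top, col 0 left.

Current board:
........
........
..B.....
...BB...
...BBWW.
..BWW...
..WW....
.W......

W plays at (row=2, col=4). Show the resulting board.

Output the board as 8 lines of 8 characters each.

Answer: ........
........
..B.W...
...BW...
...BWWW.
..BWW...
..WW....
.W......

Derivation:
Place W at (2,4); scan 8 dirs for brackets.
Dir NW: first cell '.' (not opp) -> no flip
Dir N: first cell '.' (not opp) -> no flip
Dir NE: first cell '.' (not opp) -> no flip
Dir W: first cell '.' (not opp) -> no flip
Dir E: first cell '.' (not opp) -> no flip
Dir SW: opp run (3,3), next='.' -> no flip
Dir S: opp run (3,4) (4,4) capped by W -> flip
Dir SE: first cell '.' (not opp) -> no flip
All flips: (3,4) (4,4)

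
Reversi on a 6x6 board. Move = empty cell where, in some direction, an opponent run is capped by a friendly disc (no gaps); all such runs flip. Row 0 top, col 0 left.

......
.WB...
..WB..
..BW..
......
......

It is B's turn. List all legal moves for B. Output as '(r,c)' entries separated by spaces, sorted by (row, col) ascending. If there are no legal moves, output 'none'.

(0,0): no bracket -> illegal
(0,1): no bracket -> illegal
(0,2): no bracket -> illegal
(1,0): flips 1 -> legal
(1,3): no bracket -> illegal
(2,0): no bracket -> illegal
(2,1): flips 1 -> legal
(2,4): no bracket -> illegal
(3,1): no bracket -> illegal
(3,4): flips 1 -> legal
(4,2): no bracket -> illegal
(4,3): flips 1 -> legal
(4,4): no bracket -> illegal

Answer: (1,0) (2,1) (3,4) (4,3)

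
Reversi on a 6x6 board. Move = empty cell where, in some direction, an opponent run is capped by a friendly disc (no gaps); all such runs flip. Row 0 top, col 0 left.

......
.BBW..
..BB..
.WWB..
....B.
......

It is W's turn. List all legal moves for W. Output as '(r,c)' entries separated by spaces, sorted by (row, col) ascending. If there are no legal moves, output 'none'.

(0,0): no bracket -> illegal
(0,1): no bracket -> illegal
(0,2): flips 2 -> legal
(0,3): no bracket -> illegal
(1,0): flips 2 -> legal
(1,4): flips 1 -> legal
(2,0): no bracket -> illegal
(2,1): no bracket -> illegal
(2,4): no bracket -> illegal
(3,4): flips 1 -> legal
(3,5): no bracket -> illegal
(4,2): no bracket -> illegal
(4,3): flips 2 -> legal
(4,5): no bracket -> illegal
(5,3): no bracket -> illegal
(5,4): no bracket -> illegal
(5,5): no bracket -> illegal

Answer: (0,2) (1,0) (1,4) (3,4) (4,3)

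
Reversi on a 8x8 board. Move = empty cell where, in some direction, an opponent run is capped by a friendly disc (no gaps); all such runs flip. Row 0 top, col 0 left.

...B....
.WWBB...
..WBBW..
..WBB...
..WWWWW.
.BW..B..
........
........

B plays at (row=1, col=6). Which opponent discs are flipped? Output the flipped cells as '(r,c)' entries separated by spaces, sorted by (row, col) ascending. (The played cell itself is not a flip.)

Dir NW: first cell '.' (not opp) -> no flip
Dir N: first cell '.' (not opp) -> no flip
Dir NE: first cell '.' (not opp) -> no flip
Dir W: first cell '.' (not opp) -> no flip
Dir E: first cell '.' (not opp) -> no flip
Dir SW: opp run (2,5) capped by B -> flip
Dir S: first cell '.' (not opp) -> no flip
Dir SE: first cell '.' (not opp) -> no flip

Answer: (2,5)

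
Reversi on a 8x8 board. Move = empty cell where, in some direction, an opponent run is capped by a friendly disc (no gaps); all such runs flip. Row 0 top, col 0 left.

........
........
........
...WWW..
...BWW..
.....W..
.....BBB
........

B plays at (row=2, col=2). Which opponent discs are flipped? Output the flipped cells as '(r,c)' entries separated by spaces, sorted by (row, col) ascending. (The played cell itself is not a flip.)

Dir NW: first cell '.' (not opp) -> no flip
Dir N: first cell '.' (not opp) -> no flip
Dir NE: first cell '.' (not opp) -> no flip
Dir W: first cell '.' (not opp) -> no flip
Dir E: first cell '.' (not opp) -> no flip
Dir SW: first cell '.' (not opp) -> no flip
Dir S: first cell '.' (not opp) -> no flip
Dir SE: opp run (3,3) (4,4) (5,5) capped by B -> flip

Answer: (3,3) (4,4) (5,5)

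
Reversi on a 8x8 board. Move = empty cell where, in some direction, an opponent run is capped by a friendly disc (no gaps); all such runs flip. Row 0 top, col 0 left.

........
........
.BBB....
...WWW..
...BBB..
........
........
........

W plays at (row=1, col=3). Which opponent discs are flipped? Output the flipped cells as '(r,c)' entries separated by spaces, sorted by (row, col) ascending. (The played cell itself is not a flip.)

Dir NW: first cell '.' (not opp) -> no flip
Dir N: first cell '.' (not opp) -> no flip
Dir NE: first cell '.' (not opp) -> no flip
Dir W: first cell '.' (not opp) -> no flip
Dir E: first cell '.' (not opp) -> no flip
Dir SW: opp run (2,2), next='.' -> no flip
Dir S: opp run (2,3) capped by W -> flip
Dir SE: first cell '.' (not opp) -> no flip

Answer: (2,3)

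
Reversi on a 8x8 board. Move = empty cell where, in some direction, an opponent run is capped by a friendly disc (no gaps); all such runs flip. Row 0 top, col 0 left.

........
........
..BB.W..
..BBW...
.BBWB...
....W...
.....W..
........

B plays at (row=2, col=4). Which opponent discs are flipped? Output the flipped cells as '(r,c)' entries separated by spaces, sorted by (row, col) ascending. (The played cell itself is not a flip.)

Answer: (3,4)

Derivation:
Dir NW: first cell '.' (not opp) -> no flip
Dir N: first cell '.' (not opp) -> no flip
Dir NE: first cell '.' (not opp) -> no flip
Dir W: first cell 'B' (not opp) -> no flip
Dir E: opp run (2,5), next='.' -> no flip
Dir SW: first cell 'B' (not opp) -> no flip
Dir S: opp run (3,4) capped by B -> flip
Dir SE: first cell '.' (not opp) -> no flip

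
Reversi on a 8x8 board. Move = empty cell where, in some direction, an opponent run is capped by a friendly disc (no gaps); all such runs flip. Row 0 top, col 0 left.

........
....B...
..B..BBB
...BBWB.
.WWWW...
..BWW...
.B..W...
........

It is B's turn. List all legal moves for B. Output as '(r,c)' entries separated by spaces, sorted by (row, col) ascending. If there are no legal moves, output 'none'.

(2,4): no bracket -> illegal
(3,0): flips 1 -> legal
(3,1): no bracket -> illegal
(3,2): flips 1 -> legal
(4,0): no bracket -> illegal
(4,5): flips 1 -> legal
(4,6): no bracket -> illegal
(5,0): no bracket -> illegal
(5,1): flips 1 -> legal
(5,5): flips 3 -> legal
(6,2): flips 3 -> legal
(6,3): flips 2 -> legal
(6,5): no bracket -> illegal
(7,3): no bracket -> illegal
(7,4): flips 3 -> legal
(7,5): no bracket -> illegal

Answer: (3,0) (3,2) (4,5) (5,1) (5,5) (6,2) (6,3) (7,4)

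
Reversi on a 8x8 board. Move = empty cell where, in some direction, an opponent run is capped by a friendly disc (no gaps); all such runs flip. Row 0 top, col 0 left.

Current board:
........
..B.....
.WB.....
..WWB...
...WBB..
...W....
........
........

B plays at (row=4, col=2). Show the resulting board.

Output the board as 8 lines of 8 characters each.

Answer: ........
..B.....
.WB.....
..BWB...
..BBBB..
...W....
........
........

Derivation:
Place B at (4,2); scan 8 dirs for brackets.
Dir NW: first cell '.' (not opp) -> no flip
Dir N: opp run (3,2) capped by B -> flip
Dir NE: opp run (3,3), next='.' -> no flip
Dir W: first cell '.' (not opp) -> no flip
Dir E: opp run (4,3) capped by B -> flip
Dir SW: first cell '.' (not opp) -> no flip
Dir S: first cell '.' (not opp) -> no flip
Dir SE: opp run (5,3), next='.' -> no flip
All flips: (3,2) (4,3)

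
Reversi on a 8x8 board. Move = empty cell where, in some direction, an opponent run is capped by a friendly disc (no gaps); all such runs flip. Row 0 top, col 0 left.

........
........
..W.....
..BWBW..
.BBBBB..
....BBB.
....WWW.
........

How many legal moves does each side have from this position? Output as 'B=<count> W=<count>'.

-- B to move --
(1,1): flips 2 -> legal
(1,2): flips 1 -> legal
(1,3): no bracket -> illegal
(2,1): no bracket -> illegal
(2,3): flips 1 -> legal
(2,4): flips 1 -> legal
(2,5): flips 1 -> legal
(2,6): flips 1 -> legal
(3,1): no bracket -> illegal
(3,6): flips 1 -> legal
(4,6): no bracket -> illegal
(5,3): no bracket -> illegal
(5,7): no bracket -> illegal
(6,3): no bracket -> illegal
(6,7): no bracket -> illegal
(7,3): flips 1 -> legal
(7,4): flips 2 -> legal
(7,5): flips 1 -> legal
(7,6): flips 2 -> legal
(7,7): flips 1 -> legal
B mobility = 12
-- W to move --
(2,1): flips 3 -> legal
(2,3): no bracket -> illegal
(2,4): flips 3 -> legal
(2,5): no bracket -> illegal
(3,0): no bracket -> illegal
(3,1): flips 1 -> legal
(3,6): no bracket -> illegal
(4,0): no bracket -> illegal
(4,6): flips 2 -> legal
(4,7): flips 1 -> legal
(5,0): no bracket -> illegal
(5,1): flips 1 -> legal
(5,2): flips 2 -> legal
(5,3): flips 2 -> legal
(5,7): no bracket -> illegal
(6,3): no bracket -> illegal
(6,7): no bracket -> illegal
W mobility = 8

Answer: B=12 W=8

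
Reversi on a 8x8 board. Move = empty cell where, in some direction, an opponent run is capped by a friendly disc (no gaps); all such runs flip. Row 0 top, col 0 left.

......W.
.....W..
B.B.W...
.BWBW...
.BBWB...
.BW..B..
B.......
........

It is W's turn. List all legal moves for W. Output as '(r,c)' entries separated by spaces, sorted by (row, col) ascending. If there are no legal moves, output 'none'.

Answer: (1,2) (2,3) (3,0) (4,0) (4,5) (5,0) (5,4)

Derivation:
(1,0): no bracket -> illegal
(1,1): no bracket -> illegal
(1,2): flips 1 -> legal
(1,3): no bracket -> illegal
(2,1): no bracket -> illegal
(2,3): flips 1 -> legal
(3,0): flips 2 -> legal
(3,5): no bracket -> illegal
(4,0): flips 2 -> legal
(4,5): flips 1 -> legal
(4,6): no bracket -> illegal
(5,0): flips 2 -> legal
(5,3): no bracket -> illegal
(5,4): flips 1 -> legal
(5,6): no bracket -> illegal
(6,1): no bracket -> illegal
(6,2): no bracket -> illegal
(6,4): no bracket -> illegal
(6,5): no bracket -> illegal
(6,6): no bracket -> illegal
(7,0): no bracket -> illegal
(7,1): no bracket -> illegal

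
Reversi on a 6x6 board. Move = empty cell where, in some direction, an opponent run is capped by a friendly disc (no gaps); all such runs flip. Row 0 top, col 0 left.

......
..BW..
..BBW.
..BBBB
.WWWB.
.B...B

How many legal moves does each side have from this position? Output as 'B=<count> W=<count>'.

Answer: B=12 W=8

Derivation:
-- B to move --
(0,2): flips 2 -> legal
(0,3): flips 1 -> legal
(0,4): flips 1 -> legal
(1,4): flips 2 -> legal
(1,5): flips 1 -> legal
(2,5): flips 1 -> legal
(3,0): no bracket -> illegal
(3,1): flips 1 -> legal
(4,0): flips 3 -> legal
(5,0): flips 1 -> legal
(5,2): flips 2 -> legal
(5,3): flips 1 -> legal
(5,4): flips 1 -> legal
B mobility = 12
-- W to move --
(0,1): no bracket -> illegal
(0,2): flips 3 -> legal
(0,3): no bracket -> illegal
(1,1): flips 1 -> legal
(1,4): flips 2 -> legal
(2,1): flips 3 -> legal
(2,5): flips 1 -> legal
(3,1): flips 1 -> legal
(4,0): no bracket -> illegal
(4,5): flips 1 -> legal
(5,0): no bracket -> illegal
(5,2): no bracket -> illegal
(5,3): no bracket -> illegal
(5,4): flips 2 -> legal
W mobility = 8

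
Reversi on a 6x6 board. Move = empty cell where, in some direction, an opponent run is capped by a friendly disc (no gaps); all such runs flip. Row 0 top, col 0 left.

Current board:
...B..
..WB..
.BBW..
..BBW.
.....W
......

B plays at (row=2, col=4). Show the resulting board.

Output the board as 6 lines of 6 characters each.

Answer: ...B..
..WB..
.BBBB.
..BBW.
.....W
......

Derivation:
Place B at (2,4); scan 8 dirs for brackets.
Dir NW: first cell 'B' (not opp) -> no flip
Dir N: first cell '.' (not opp) -> no flip
Dir NE: first cell '.' (not opp) -> no flip
Dir W: opp run (2,3) capped by B -> flip
Dir E: first cell '.' (not opp) -> no flip
Dir SW: first cell 'B' (not opp) -> no flip
Dir S: opp run (3,4), next='.' -> no flip
Dir SE: first cell '.' (not opp) -> no flip
All flips: (2,3)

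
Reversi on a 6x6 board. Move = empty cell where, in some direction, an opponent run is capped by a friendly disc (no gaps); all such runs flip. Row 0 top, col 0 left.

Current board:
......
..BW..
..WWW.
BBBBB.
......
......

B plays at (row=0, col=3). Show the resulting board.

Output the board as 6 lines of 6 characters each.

Answer: ...B..
..BB..
..WBW.
BBBBB.
......
......

Derivation:
Place B at (0,3); scan 8 dirs for brackets.
Dir NW: edge -> no flip
Dir N: edge -> no flip
Dir NE: edge -> no flip
Dir W: first cell '.' (not opp) -> no flip
Dir E: first cell '.' (not opp) -> no flip
Dir SW: first cell 'B' (not opp) -> no flip
Dir S: opp run (1,3) (2,3) capped by B -> flip
Dir SE: first cell '.' (not opp) -> no flip
All flips: (1,3) (2,3)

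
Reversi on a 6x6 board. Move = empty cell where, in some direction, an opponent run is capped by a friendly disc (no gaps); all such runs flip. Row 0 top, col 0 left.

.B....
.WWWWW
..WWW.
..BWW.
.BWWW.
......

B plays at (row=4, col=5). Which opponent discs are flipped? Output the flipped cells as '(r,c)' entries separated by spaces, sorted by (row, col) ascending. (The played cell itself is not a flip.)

Answer: (1,2) (2,3) (3,4) (4,2) (4,3) (4,4)

Derivation:
Dir NW: opp run (3,4) (2,3) (1,2) capped by B -> flip
Dir N: first cell '.' (not opp) -> no flip
Dir NE: edge -> no flip
Dir W: opp run (4,4) (4,3) (4,2) capped by B -> flip
Dir E: edge -> no flip
Dir SW: first cell '.' (not opp) -> no flip
Dir S: first cell '.' (not opp) -> no flip
Dir SE: edge -> no flip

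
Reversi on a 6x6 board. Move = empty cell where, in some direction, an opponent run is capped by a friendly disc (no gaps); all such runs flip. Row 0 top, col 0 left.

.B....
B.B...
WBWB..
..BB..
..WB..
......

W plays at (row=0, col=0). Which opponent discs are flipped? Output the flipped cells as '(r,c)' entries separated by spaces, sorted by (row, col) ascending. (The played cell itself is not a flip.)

Dir NW: edge -> no flip
Dir N: edge -> no flip
Dir NE: edge -> no flip
Dir W: edge -> no flip
Dir E: opp run (0,1), next='.' -> no flip
Dir SW: edge -> no flip
Dir S: opp run (1,0) capped by W -> flip
Dir SE: first cell '.' (not opp) -> no flip

Answer: (1,0)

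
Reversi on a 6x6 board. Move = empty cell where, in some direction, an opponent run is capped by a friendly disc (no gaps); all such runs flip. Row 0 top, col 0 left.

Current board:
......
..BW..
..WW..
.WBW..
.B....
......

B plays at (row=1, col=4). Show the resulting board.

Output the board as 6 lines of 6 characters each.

Answer: ......
..BBB.
..WB..
.WBW..
.B....
......

Derivation:
Place B at (1,4); scan 8 dirs for brackets.
Dir NW: first cell '.' (not opp) -> no flip
Dir N: first cell '.' (not opp) -> no flip
Dir NE: first cell '.' (not opp) -> no flip
Dir W: opp run (1,3) capped by B -> flip
Dir E: first cell '.' (not opp) -> no flip
Dir SW: opp run (2,3) capped by B -> flip
Dir S: first cell '.' (not opp) -> no flip
Dir SE: first cell '.' (not opp) -> no flip
All flips: (1,3) (2,3)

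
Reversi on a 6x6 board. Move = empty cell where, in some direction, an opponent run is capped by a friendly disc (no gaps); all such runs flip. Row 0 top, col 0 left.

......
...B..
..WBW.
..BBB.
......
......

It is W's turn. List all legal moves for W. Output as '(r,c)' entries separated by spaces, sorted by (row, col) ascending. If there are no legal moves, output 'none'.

(0,2): flips 1 -> legal
(0,3): no bracket -> illegal
(0,4): flips 1 -> legal
(1,2): no bracket -> illegal
(1,4): no bracket -> illegal
(2,1): no bracket -> illegal
(2,5): no bracket -> illegal
(3,1): no bracket -> illegal
(3,5): no bracket -> illegal
(4,1): no bracket -> illegal
(4,2): flips 2 -> legal
(4,3): no bracket -> illegal
(4,4): flips 2 -> legal
(4,5): no bracket -> illegal

Answer: (0,2) (0,4) (4,2) (4,4)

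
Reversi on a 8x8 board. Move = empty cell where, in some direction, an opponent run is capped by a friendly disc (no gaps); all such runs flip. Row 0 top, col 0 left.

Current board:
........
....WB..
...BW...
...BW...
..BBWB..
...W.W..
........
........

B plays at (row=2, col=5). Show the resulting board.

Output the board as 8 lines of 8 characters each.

Place B at (2,5); scan 8 dirs for brackets.
Dir NW: opp run (1,4), next='.' -> no flip
Dir N: first cell 'B' (not opp) -> no flip
Dir NE: first cell '.' (not opp) -> no flip
Dir W: opp run (2,4) capped by B -> flip
Dir E: first cell '.' (not opp) -> no flip
Dir SW: opp run (3,4) capped by B -> flip
Dir S: first cell '.' (not opp) -> no flip
Dir SE: first cell '.' (not opp) -> no flip
All flips: (2,4) (3,4)

Answer: ........
....WB..
...BBB..
...BB...
..BBWB..
...W.W..
........
........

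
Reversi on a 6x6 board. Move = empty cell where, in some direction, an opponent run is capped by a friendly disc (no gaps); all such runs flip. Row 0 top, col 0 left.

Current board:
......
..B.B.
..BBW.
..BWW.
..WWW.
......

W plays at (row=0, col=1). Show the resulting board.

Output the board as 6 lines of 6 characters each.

Answer: .W....
..W.B.
..BWW.
..BWW.
..WWW.
......

Derivation:
Place W at (0,1); scan 8 dirs for brackets.
Dir NW: edge -> no flip
Dir N: edge -> no flip
Dir NE: edge -> no flip
Dir W: first cell '.' (not opp) -> no flip
Dir E: first cell '.' (not opp) -> no flip
Dir SW: first cell '.' (not opp) -> no flip
Dir S: first cell '.' (not opp) -> no flip
Dir SE: opp run (1,2) (2,3) capped by W -> flip
All flips: (1,2) (2,3)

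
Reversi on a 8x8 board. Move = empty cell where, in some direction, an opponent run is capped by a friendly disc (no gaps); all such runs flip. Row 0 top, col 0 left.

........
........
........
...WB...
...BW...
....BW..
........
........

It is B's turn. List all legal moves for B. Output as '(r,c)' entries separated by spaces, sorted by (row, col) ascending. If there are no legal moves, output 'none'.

Answer: (2,3) (3,2) (4,5) (5,6)

Derivation:
(2,2): no bracket -> illegal
(2,3): flips 1 -> legal
(2,4): no bracket -> illegal
(3,2): flips 1 -> legal
(3,5): no bracket -> illegal
(4,2): no bracket -> illegal
(4,5): flips 1 -> legal
(4,6): no bracket -> illegal
(5,3): no bracket -> illegal
(5,6): flips 1 -> legal
(6,4): no bracket -> illegal
(6,5): no bracket -> illegal
(6,6): no bracket -> illegal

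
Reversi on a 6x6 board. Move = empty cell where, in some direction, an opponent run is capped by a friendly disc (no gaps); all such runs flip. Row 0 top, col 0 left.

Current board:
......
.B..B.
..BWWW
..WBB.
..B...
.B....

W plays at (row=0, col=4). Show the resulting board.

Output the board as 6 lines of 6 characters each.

Answer: ....W.
.B..W.
..BWWW
..WBB.
..B...
.B....

Derivation:
Place W at (0,4); scan 8 dirs for brackets.
Dir NW: edge -> no flip
Dir N: edge -> no flip
Dir NE: edge -> no flip
Dir W: first cell '.' (not opp) -> no flip
Dir E: first cell '.' (not opp) -> no flip
Dir SW: first cell '.' (not opp) -> no flip
Dir S: opp run (1,4) capped by W -> flip
Dir SE: first cell '.' (not opp) -> no flip
All flips: (1,4)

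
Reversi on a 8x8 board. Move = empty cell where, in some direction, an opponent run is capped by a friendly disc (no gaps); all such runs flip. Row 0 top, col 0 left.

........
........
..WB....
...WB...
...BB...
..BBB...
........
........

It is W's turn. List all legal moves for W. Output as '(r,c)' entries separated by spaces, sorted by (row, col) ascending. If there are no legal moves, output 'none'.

Answer: (1,3) (2,4) (3,5) (5,5) (6,3)

Derivation:
(1,2): no bracket -> illegal
(1,3): flips 1 -> legal
(1,4): no bracket -> illegal
(2,4): flips 1 -> legal
(2,5): no bracket -> illegal
(3,2): no bracket -> illegal
(3,5): flips 1 -> legal
(4,1): no bracket -> illegal
(4,2): no bracket -> illegal
(4,5): no bracket -> illegal
(5,1): no bracket -> illegal
(5,5): flips 1 -> legal
(6,1): no bracket -> illegal
(6,2): no bracket -> illegal
(6,3): flips 2 -> legal
(6,4): no bracket -> illegal
(6,5): no bracket -> illegal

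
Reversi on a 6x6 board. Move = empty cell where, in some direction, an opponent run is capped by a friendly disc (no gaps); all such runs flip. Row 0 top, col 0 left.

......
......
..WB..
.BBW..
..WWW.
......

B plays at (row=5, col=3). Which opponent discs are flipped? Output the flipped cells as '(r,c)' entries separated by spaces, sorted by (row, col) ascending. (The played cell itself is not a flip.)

Answer: (3,3) (4,2) (4,3)

Derivation:
Dir NW: opp run (4,2) capped by B -> flip
Dir N: opp run (4,3) (3,3) capped by B -> flip
Dir NE: opp run (4,4), next='.' -> no flip
Dir W: first cell '.' (not opp) -> no flip
Dir E: first cell '.' (not opp) -> no flip
Dir SW: edge -> no flip
Dir S: edge -> no flip
Dir SE: edge -> no flip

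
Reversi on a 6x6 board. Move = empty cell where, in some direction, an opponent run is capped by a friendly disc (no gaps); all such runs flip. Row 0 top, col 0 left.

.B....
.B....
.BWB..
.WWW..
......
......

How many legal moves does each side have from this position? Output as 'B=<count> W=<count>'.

-- B to move --
(1,2): no bracket -> illegal
(1,3): no bracket -> illegal
(2,0): no bracket -> illegal
(2,4): no bracket -> illegal
(3,0): no bracket -> illegal
(3,4): no bracket -> illegal
(4,0): no bracket -> illegal
(4,1): flips 2 -> legal
(4,2): no bracket -> illegal
(4,3): flips 2 -> legal
(4,4): flips 2 -> legal
B mobility = 3
-- W to move --
(0,0): flips 1 -> legal
(0,2): no bracket -> illegal
(1,0): flips 1 -> legal
(1,2): no bracket -> illegal
(1,3): flips 1 -> legal
(1,4): flips 1 -> legal
(2,0): flips 1 -> legal
(2,4): flips 1 -> legal
(3,0): no bracket -> illegal
(3,4): no bracket -> illegal
W mobility = 6

Answer: B=3 W=6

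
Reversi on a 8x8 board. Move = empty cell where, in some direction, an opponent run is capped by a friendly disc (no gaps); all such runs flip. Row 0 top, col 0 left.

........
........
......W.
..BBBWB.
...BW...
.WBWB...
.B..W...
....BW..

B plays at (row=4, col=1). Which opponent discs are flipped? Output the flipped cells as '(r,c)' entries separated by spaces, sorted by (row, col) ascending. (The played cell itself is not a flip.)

Answer: (5,1)

Derivation:
Dir NW: first cell '.' (not opp) -> no flip
Dir N: first cell '.' (not opp) -> no flip
Dir NE: first cell 'B' (not opp) -> no flip
Dir W: first cell '.' (not opp) -> no flip
Dir E: first cell '.' (not opp) -> no flip
Dir SW: first cell '.' (not opp) -> no flip
Dir S: opp run (5,1) capped by B -> flip
Dir SE: first cell 'B' (not opp) -> no flip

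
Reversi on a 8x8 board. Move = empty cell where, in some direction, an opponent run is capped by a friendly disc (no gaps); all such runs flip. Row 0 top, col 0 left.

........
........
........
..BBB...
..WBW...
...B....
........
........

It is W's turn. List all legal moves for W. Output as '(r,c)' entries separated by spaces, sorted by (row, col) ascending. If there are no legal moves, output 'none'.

(2,1): no bracket -> illegal
(2,2): flips 2 -> legal
(2,3): no bracket -> illegal
(2,4): flips 2 -> legal
(2,5): no bracket -> illegal
(3,1): no bracket -> illegal
(3,5): no bracket -> illegal
(4,1): no bracket -> illegal
(4,5): no bracket -> illegal
(5,2): no bracket -> illegal
(5,4): no bracket -> illegal
(6,2): flips 1 -> legal
(6,3): no bracket -> illegal
(6,4): flips 1 -> legal

Answer: (2,2) (2,4) (6,2) (6,4)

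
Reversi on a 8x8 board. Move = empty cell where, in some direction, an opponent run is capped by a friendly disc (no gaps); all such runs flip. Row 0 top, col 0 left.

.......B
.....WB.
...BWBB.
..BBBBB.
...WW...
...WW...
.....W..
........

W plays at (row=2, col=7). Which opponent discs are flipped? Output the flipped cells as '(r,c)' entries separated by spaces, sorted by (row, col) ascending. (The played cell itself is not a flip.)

Dir NW: opp run (1,6), next='.' -> no flip
Dir N: first cell '.' (not opp) -> no flip
Dir NE: edge -> no flip
Dir W: opp run (2,6) (2,5) capped by W -> flip
Dir E: edge -> no flip
Dir SW: opp run (3,6), next='.' -> no flip
Dir S: first cell '.' (not opp) -> no flip
Dir SE: edge -> no flip

Answer: (2,5) (2,6)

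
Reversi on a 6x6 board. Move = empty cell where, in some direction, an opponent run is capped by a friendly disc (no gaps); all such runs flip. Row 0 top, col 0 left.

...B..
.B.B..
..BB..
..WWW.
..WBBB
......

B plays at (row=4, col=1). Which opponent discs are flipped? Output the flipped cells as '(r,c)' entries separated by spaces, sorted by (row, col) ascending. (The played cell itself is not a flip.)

Dir NW: first cell '.' (not opp) -> no flip
Dir N: first cell '.' (not opp) -> no flip
Dir NE: opp run (3,2) capped by B -> flip
Dir W: first cell '.' (not opp) -> no flip
Dir E: opp run (4,2) capped by B -> flip
Dir SW: first cell '.' (not opp) -> no flip
Dir S: first cell '.' (not opp) -> no flip
Dir SE: first cell '.' (not opp) -> no flip

Answer: (3,2) (4,2)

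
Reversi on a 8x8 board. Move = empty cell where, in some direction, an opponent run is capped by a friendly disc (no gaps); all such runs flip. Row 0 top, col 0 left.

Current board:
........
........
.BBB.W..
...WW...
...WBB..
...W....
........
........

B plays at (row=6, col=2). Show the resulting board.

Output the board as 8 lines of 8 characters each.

Place B at (6,2); scan 8 dirs for brackets.
Dir NW: first cell '.' (not opp) -> no flip
Dir N: first cell '.' (not opp) -> no flip
Dir NE: opp run (5,3) capped by B -> flip
Dir W: first cell '.' (not opp) -> no flip
Dir E: first cell '.' (not opp) -> no flip
Dir SW: first cell '.' (not opp) -> no flip
Dir S: first cell '.' (not opp) -> no flip
Dir SE: first cell '.' (not opp) -> no flip
All flips: (5,3)

Answer: ........
........
.BBB.W..
...WW...
...WBB..
...B....
..B.....
........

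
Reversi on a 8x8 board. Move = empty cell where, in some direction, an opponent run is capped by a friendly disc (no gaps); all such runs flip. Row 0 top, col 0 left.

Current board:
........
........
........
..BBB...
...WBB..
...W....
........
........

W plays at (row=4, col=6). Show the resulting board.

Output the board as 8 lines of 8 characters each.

Answer: ........
........
........
..BBB...
...WWWW.
...W....
........
........

Derivation:
Place W at (4,6); scan 8 dirs for brackets.
Dir NW: first cell '.' (not opp) -> no flip
Dir N: first cell '.' (not opp) -> no flip
Dir NE: first cell '.' (not opp) -> no flip
Dir W: opp run (4,5) (4,4) capped by W -> flip
Dir E: first cell '.' (not opp) -> no flip
Dir SW: first cell '.' (not opp) -> no flip
Dir S: first cell '.' (not opp) -> no flip
Dir SE: first cell '.' (not opp) -> no flip
All flips: (4,4) (4,5)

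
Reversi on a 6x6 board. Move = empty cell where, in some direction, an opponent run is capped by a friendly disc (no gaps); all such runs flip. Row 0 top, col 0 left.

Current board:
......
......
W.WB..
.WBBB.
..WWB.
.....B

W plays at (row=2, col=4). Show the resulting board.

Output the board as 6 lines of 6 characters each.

Place W at (2,4); scan 8 dirs for brackets.
Dir NW: first cell '.' (not opp) -> no flip
Dir N: first cell '.' (not opp) -> no flip
Dir NE: first cell '.' (not opp) -> no flip
Dir W: opp run (2,3) capped by W -> flip
Dir E: first cell '.' (not opp) -> no flip
Dir SW: opp run (3,3) capped by W -> flip
Dir S: opp run (3,4) (4,4), next='.' -> no flip
Dir SE: first cell '.' (not opp) -> no flip
All flips: (2,3) (3,3)

Answer: ......
......
W.WWW.
.WBWB.
..WWB.
.....B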